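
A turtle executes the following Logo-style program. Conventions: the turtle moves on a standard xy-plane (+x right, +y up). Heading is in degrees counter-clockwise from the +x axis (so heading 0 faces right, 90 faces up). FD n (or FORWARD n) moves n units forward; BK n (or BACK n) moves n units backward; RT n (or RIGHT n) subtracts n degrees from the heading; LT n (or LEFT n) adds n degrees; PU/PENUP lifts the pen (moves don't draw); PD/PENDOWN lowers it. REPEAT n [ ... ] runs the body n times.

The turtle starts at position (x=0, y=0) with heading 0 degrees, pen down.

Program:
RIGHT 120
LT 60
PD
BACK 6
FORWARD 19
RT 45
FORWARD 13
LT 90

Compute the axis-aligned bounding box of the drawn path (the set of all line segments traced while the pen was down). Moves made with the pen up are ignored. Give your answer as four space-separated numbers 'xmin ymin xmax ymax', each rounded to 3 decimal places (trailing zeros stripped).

Answer: -3 -23.815 6.5 5.196

Derivation:
Executing turtle program step by step:
Start: pos=(0,0), heading=0, pen down
RT 120: heading 0 -> 240
LT 60: heading 240 -> 300
PD: pen down
BK 6: (0,0) -> (-3,5.196) [heading=300, draw]
FD 19: (-3,5.196) -> (6.5,-11.258) [heading=300, draw]
RT 45: heading 300 -> 255
FD 13: (6.5,-11.258) -> (3.135,-23.815) [heading=255, draw]
LT 90: heading 255 -> 345
Final: pos=(3.135,-23.815), heading=345, 3 segment(s) drawn

Segment endpoints: x in {-3, 0, 3.135, 6.5}, y in {-23.815, -11.258, 0, 5.196}
xmin=-3, ymin=-23.815, xmax=6.5, ymax=5.196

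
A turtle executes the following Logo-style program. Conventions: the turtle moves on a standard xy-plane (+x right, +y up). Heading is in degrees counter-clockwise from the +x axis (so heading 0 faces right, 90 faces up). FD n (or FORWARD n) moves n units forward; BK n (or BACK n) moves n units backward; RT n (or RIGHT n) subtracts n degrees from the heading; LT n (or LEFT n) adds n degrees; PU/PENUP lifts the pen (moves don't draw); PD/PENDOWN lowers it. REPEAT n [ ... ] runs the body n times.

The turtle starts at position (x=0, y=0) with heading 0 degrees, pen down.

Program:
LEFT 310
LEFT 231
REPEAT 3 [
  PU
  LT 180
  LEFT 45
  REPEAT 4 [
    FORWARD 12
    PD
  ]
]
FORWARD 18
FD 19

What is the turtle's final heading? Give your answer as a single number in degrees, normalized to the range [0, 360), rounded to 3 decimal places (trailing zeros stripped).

Executing turtle program step by step:
Start: pos=(0,0), heading=0, pen down
LT 310: heading 0 -> 310
LT 231: heading 310 -> 181
REPEAT 3 [
  -- iteration 1/3 --
  PU: pen up
  LT 180: heading 181 -> 1
  LT 45: heading 1 -> 46
  REPEAT 4 [
    -- iteration 1/4 --
    FD 12: (0,0) -> (8.336,8.632) [heading=46, move]
    PD: pen down
    -- iteration 2/4 --
    FD 12: (8.336,8.632) -> (16.672,17.264) [heading=46, draw]
    PD: pen down
    -- iteration 3/4 --
    FD 12: (16.672,17.264) -> (25.008,25.896) [heading=46, draw]
    PD: pen down
    -- iteration 4/4 --
    FD 12: (25.008,25.896) -> (33.344,34.528) [heading=46, draw]
    PD: pen down
  ]
  -- iteration 2/3 --
  PU: pen up
  LT 180: heading 46 -> 226
  LT 45: heading 226 -> 271
  REPEAT 4 [
    -- iteration 1/4 --
    FD 12: (33.344,34.528) -> (33.553,22.53) [heading=271, move]
    PD: pen down
    -- iteration 2/4 --
    FD 12: (33.553,22.53) -> (33.762,10.532) [heading=271, draw]
    PD: pen down
    -- iteration 3/4 --
    FD 12: (33.762,10.532) -> (33.972,-1.466) [heading=271, draw]
    PD: pen down
    -- iteration 4/4 --
    FD 12: (33.972,-1.466) -> (34.181,-13.464) [heading=271, draw]
    PD: pen down
  ]
  -- iteration 3/3 --
  PU: pen up
  LT 180: heading 271 -> 91
  LT 45: heading 91 -> 136
  REPEAT 4 [
    -- iteration 1/4 --
    FD 12: (34.181,-13.464) -> (25.549,-5.128) [heading=136, move]
    PD: pen down
    -- iteration 2/4 --
    FD 12: (25.549,-5.128) -> (16.917,3.207) [heading=136, draw]
    PD: pen down
    -- iteration 3/4 --
    FD 12: (16.917,3.207) -> (8.285,11.543) [heading=136, draw]
    PD: pen down
    -- iteration 4/4 --
    FD 12: (8.285,11.543) -> (-0.347,19.879) [heading=136, draw]
    PD: pen down
  ]
]
FD 18: (-0.347,19.879) -> (-13.295,32.383) [heading=136, draw]
FD 19: (-13.295,32.383) -> (-26.963,45.582) [heading=136, draw]
Final: pos=(-26.963,45.582), heading=136, 11 segment(s) drawn

Answer: 136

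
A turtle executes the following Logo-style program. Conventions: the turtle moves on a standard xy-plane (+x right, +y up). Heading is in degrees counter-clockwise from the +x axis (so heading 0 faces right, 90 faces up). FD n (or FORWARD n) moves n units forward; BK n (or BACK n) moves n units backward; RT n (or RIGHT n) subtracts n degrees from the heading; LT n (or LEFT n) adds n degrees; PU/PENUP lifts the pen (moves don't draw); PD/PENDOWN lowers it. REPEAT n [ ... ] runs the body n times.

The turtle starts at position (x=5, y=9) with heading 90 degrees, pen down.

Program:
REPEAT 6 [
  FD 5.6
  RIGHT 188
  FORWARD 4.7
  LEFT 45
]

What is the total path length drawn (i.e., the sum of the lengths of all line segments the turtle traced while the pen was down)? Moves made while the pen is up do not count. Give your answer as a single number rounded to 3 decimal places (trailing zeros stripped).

Executing turtle program step by step:
Start: pos=(5,9), heading=90, pen down
REPEAT 6 [
  -- iteration 1/6 --
  FD 5.6: (5,9) -> (5,14.6) [heading=90, draw]
  RT 188: heading 90 -> 262
  FD 4.7: (5,14.6) -> (4.346,9.946) [heading=262, draw]
  LT 45: heading 262 -> 307
  -- iteration 2/6 --
  FD 5.6: (4.346,9.946) -> (7.716,5.473) [heading=307, draw]
  RT 188: heading 307 -> 119
  FD 4.7: (7.716,5.473) -> (5.437,9.584) [heading=119, draw]
  LT 45: heading 119 -> 164
  -- iteration 3/6 --
  FD 5.6: (5.437,9.584) -> (0.054,11.128) [heading=164, draw]
  RT 188: heading 164 -> 336
  FD 4.7: (0.054,11.128) -> (4.348,9.216) [heading=336, draw]
  LT 45: heading 336 -> 21
  -- iteration 4/6 --
  FD 5.6: (4.348,9.216) -> (9.576,11.223) [heading=21, draw]
  RT 188: heading 21 -> 193
  FD 4.7: (9.576,11.223) -> (4.997,10.166) [heading=193, draw]
  LT 45: heading 193 -> 238
  -- iteration 5/6 --
  FD 5.6: (4.997,10.166) -> (2.029,5.417) [heading=238, draw]
  RT 188: heading 238 -> 50
  FD 4.7: (2.029,5.417) -> (5.05,9.017) [heading=50, draw]
  LT 45: heading 50 -> 95
  -- iteration 6/6 --
  FD 5.6: (5.05,9.017) -> (4.562,14.596) [heading=95, draw]
  RT 188: heading 95 -> 267
  FD 4.7: (4.562,14.596) -> (4.316,9.902) [heading=267, draw]
  LT 45: heading 267 -> 312
]
Final: pos=(4.316,9.902), heading=312, 12 segment(s) drawn

Segment lengths:
  seg 1: (5,9) -> (5,14.6), length = 5.6
  seg 2: (5,14.6) -> (4.346,9.946), length = 4.7
  seg 3: (4.346,9.946) -> (7.716,5.473), length = 5.6
  seg 4: (7.716,5.473) -> (5.437,9.584), length = 4.7
  seg 5: (5.437,9.584) -> (0.054,11.128), length = 5.6
  seg 6: (0.054,11.128) -> (4.348,9.216), length = 4.7
  seg 7: (4.348,9.216) -> (9.576,11.223), length = 5.6
  seg 8: (9.576,11.223) -> (4.997,10.166), length = 4.7
  seg 9: (4.997,10.166) -> (2.029,5.417), length = 5.6
  seg 10: (2.029,5.417) -> (5.05,9.017), length = 4.7
  seg 11: (5.05,9.017) -> (4.562,14.596), length = 5.6
  seg 12: (4.562,14.596) -> (4.316,9.902), length = 4.7
Total = 61.8

Answer: 61.8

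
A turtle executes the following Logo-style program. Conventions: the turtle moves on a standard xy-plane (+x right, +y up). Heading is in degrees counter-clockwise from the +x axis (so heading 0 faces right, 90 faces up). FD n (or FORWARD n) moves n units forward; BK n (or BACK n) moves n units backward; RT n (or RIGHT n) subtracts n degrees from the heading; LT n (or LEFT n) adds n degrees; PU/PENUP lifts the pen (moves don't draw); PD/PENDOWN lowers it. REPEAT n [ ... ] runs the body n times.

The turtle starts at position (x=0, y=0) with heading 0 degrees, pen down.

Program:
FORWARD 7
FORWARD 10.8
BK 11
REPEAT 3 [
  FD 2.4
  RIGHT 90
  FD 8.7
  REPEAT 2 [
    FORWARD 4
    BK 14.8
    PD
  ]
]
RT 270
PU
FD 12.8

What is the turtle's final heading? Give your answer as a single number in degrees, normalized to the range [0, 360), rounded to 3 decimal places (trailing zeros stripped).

Answer: 180

Derivation:
Executing turtle program step by step:
Start: pos=(0,0), heading=0, pen down
FD 7: (0,0) -> (7,0) [heading=0, draw]
FD 10.8: (7,0) -> (17.8,0) [heading=0, draw]
BK 11: (17.8,0) -> (6.8,0) [heading=0, draw]
REPEAT 3 [
  -- iteration 1/3 --
  FD 2.4: (6.8,0) -> (9.2,0) [heading=0, draw]
  RT 90: heading 0 -> 270
  FD 8.7: (9.2,0) -> (9.2,-8.7) [heading=270, draw]
  REPEAT 2 [
    -- iteration 1/2 --
    FD 4: (9.2,-8.7) -> (9.2,-12.7) [heading=270, draw]
    BK 14.8: (9.2,-12.7) -> (9.2,2.1) [heading=270, draw]
    PD: pen down
    -- iteration 2/2 --
    FD 4: (9.2,2.1) -> (9.2,-1.9) [heading=270, draw]
    BK 14.8: (9.2,-1.9) -> (9.2,12.9) [heading=270, draw]
    PD: pen down
  ]
  -- iteration 2/3 --
  FD 2.4: (9.2,12.9) -> (9.2,10.5) [heading=270, draw]
  RT 90: heading 270 -> 180
  FD 8.7: (9.2,10.5) -> (0.5,10.5) [heading=180, draw]
  REPEAT 2 [
    -- iteration 1/2 --
    FD 4: (0.5,10.5) -> (-3.5,10.5) [heading=180, draw]
    BK 14.8: (-3.5,10.5) -> (11.3,10.5) [heading=180, draw]
    PD: pen down
    -- iteration 2/2 --
    FD 4: (11.3,10.5) -> (7.3,10.5) [heading=180, draw]
    BK 14.8: (7.3,10.5) -> (22.1,10.5) [heading=180, draw]
    PD: pen down
  ]
  -- iteration 3/3 --
  FD 2.4: (22.1,10.5) -> (19.7,10.5) [heading=180, draw]
  RT 90: heading 180 -> 90
  FD 8.7: (19.7,10.5) -> (19.7,19.2) [heading=90, draw]
  REPEAT 2 [
    -- iteration 1/2 --
    FD 4: (19.7,19.2) -> (19.7,23.2) [heading=90, draw]
    BK 14.8: (19.7,23.2) -> (19.7,8.4) [heading=90, draw]
    PD: pen down
    -- iteration 2/2 --
    FD 4: (19.7,8.4) -> (19.7,12.4) [heading=90, draw]
    BK 14.8: (19.7,12.4) -> (19.7,-2.4) [heading=90, draw]
    PD: pen down
  ]
]
RT 270: heading 90 -> 180
PU: pen up
FD 12.8: (19.7,-2.4) -> (6.9,-2.4) [heading=180, move]
Final: pos=(6.9,-2.4), heading=180, 21 segment(s) drawn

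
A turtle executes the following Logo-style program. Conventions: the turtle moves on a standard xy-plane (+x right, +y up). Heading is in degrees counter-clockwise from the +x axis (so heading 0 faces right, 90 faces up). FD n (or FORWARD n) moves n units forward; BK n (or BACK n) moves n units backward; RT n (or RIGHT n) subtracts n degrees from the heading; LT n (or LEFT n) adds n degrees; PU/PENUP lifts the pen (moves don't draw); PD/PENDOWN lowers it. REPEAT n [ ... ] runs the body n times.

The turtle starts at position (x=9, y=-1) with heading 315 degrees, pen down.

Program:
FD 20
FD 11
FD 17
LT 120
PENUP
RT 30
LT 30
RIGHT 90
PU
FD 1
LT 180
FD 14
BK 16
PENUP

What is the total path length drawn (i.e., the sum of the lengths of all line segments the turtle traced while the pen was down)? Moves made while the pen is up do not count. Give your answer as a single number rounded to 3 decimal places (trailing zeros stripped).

Answer: 48

Derivation:
Executing turtle program step by step:
Start: pos=(9,-1), heading=315, pen down
FD 20: (9,-1) -> (23.142,-15.142) [heading=315, draw]
FD 11: (23.142,-15.142) -> (30.92,-22.92) [heading=315, draw]
FD 17: (30.92,-22.92) -> (42.941,-34.941) [heading=315, draw]
LT 120: heading 315 -> 75
PU: pen up
RT 30: heading 75 -> 45
LT 30: heading 45 -> 75
RT 90: heading 75 -> 345
PU: pen up
FD 1: (42.941,-34.941) -> (43.907,-35.2) [heading=345, move]
LT 180: heading 345 -> 165
FD 14: (43.907,-35.2) -> (30.384,-31.576) [heading=165, move]
BK 16: (30.384,-31.576) -> (45.839,-35.718) [heading=165, move]
PU: pen up
Final: pos=(45.839,-35.718), heading=165, 3 segment(s) drawn

Segment lengths:
  seg 1: (9,-1) -> (23.142,-15.142), length = 20
  seg 2: (23.142,-15.142) -> (30.92,-22.92), length = 11
  seg 3: (30.92,-22.92) -> (42.941,-34.941), length = 17
Total = 48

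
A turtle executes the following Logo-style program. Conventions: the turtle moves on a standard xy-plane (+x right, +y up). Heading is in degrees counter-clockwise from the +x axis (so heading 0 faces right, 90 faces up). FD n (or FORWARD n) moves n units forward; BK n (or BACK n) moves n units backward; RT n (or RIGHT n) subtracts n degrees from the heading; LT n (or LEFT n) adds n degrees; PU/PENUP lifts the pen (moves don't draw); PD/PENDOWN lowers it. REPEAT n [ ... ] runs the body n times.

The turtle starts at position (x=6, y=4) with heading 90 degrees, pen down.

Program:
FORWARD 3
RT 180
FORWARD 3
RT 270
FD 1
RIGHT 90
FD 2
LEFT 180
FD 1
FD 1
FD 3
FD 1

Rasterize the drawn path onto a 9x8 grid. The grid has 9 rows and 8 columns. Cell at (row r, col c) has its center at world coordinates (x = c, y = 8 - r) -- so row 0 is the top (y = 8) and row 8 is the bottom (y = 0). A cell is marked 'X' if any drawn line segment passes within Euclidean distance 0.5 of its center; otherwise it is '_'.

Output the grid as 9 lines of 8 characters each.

Answer: _______X
______XX
______XX
______XX
______XX
_______X
_______X
________
________

Derivation:
Segment 0: (6,4) -> (6,7)
Segment 1: (6,7) -> (6,4)
Segment 2: (6,4) -> (7,4)
Segment 3: (7,4) -> (7,2)
Segment 4: (7,2) -> (7,3)
Segment 5: (7,3) -> (7,4)
Segment 6: (7,4) -> (7,7)
Segment 7: (7,7) -> (7,8)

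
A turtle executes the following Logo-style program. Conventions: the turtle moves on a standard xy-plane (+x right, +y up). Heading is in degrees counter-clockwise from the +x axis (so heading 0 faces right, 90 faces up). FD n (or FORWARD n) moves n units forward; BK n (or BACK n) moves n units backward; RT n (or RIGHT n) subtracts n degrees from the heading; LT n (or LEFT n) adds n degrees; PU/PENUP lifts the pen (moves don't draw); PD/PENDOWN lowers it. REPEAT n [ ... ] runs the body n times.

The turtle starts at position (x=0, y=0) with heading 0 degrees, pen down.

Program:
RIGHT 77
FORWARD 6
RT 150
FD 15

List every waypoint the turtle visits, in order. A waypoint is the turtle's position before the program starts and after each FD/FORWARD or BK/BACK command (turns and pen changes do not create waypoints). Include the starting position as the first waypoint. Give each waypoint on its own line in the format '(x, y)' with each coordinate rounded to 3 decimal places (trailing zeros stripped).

Answer: (0, 0)
(1.35, -5.846)
(-8.88, 5.124)

Derivation:
Executing turtle program step by step:
Start: pos=(0,0), heading=0, pen down
RT 77: heading 0 -> 283
FD 6: (0,0) -> (1.35,-5.846) [heading=283, draw]
RT 150: heading 283 -> 133
FD 15: (1.35,-5.846) -> (-8.88,5.124) [heading=133, draw]
Final: pos=(-8.88,5.124), heading=133, 2 segment(s) drawn
Waypoints (3 total):
(0, 0)
(1.35, -5.846)
(-8.88, 5.124)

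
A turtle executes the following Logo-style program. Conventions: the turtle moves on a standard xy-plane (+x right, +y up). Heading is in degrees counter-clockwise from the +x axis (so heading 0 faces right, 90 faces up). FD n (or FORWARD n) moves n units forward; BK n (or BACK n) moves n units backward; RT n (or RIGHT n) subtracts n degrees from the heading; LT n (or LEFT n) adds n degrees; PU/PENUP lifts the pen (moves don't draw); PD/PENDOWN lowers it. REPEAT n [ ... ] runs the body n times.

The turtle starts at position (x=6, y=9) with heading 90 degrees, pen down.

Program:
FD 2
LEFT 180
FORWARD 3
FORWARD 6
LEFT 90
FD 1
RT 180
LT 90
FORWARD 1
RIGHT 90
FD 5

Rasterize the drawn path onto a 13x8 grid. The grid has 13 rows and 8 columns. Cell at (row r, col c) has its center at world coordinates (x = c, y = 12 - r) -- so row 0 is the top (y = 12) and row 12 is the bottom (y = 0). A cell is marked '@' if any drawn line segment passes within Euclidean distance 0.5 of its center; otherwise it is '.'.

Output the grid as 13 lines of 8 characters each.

Segment 0: (6,9) -> (6,11)
Segment 1: (6,11) -> (6,8)
Segment 2: (6,8) -> (6,2)
Segment 3: (6,2) -> (7,2)
Segment 4: (7,2) -> (7,1)
Segment 5: (7,1) -> (2,1)

Answer: ........
......@.
......@.
......@.
......@.
......@.
......@.
......@.
......@.
......@.
......@@
..@@@@@@
........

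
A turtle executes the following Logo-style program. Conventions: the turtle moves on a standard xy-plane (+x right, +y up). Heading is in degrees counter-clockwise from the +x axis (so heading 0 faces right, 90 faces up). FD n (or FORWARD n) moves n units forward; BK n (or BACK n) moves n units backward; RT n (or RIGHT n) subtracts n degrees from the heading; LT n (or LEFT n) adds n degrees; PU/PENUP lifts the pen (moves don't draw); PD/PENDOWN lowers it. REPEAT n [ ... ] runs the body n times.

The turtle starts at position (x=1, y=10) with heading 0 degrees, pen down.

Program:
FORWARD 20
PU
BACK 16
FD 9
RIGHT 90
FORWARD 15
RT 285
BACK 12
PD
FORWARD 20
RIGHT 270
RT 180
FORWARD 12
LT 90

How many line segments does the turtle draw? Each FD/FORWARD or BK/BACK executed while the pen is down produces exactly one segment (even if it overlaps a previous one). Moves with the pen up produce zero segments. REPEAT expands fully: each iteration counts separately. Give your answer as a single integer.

Answer: 3

Derivation:
Executing turtle program step by step:
Start: pos=(1,10), heading=0, pen down
FD 20: (1,10) -> (21,10) [heading=0, draw]
PU: pen up
BK 16: (21,10) -> (5,10) [heading=0, move]
FD 9: (5,10) -> (14,10) [heading=0, move]
RT 90: heading 0 -> 270
FD 15: (14,10) -> (14,-5) [heading=270, move]
RT 285: heading 270 -> 345
BK 12: (14,-5) -> (2.409,-1.894) [heading=345, move]
PD: pen down
FD 20: (2.409,-1.894) -> (21.727,-7.071) [heading=345, draw]
RT 270: heading 345 -> 75
RT 180: heading 75 -> 255
FD 12: (21.727,-7.071) -> (18.622,-18.662) [heading=255, draw]
LT 90: heading 255 -> 345
Final: pos=(18.622,-18.662), heading=345, 3 segment(s) drawn
Segments drawn: 3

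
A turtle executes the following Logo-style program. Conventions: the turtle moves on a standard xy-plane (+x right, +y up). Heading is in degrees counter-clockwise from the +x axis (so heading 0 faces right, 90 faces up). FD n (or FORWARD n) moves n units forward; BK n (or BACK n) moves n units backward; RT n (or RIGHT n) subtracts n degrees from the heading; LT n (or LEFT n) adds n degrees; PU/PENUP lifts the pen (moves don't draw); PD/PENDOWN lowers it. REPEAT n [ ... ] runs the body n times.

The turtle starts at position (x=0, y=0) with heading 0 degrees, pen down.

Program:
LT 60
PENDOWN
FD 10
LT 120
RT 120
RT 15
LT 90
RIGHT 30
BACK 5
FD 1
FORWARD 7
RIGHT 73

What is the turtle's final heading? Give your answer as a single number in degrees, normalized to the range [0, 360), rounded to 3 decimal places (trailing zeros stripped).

Answer: 32

Derivation:
Executing turtle program step by step:
Start: pos=(0,0), heading=0, pen down
LT 60: heading 0 -> 60
PD: pen down
FD 10: (0,0) -> (5,8.66) [heading=60, draw]
LT 120: heading 60 -> 180
RT 120: heading 180 -> 60
RT 15: heading 60 -> 45
LT 90: heading 45 -> 135
RT 30: heading 135 -> 105
BK 5: (5,8.66) -> (6.294,3.831) [heading=105, draw]
FD 1: (6.294,3.831) -> (6.035,4.797) [heading=105, draw]
FD 7: (6.035,4.797) -> (4.224,11.558) [heading=105, draw]
RT 73: heading 105 -> 32
Final: pos=(4.224,11.558), heading=32, 4 segment(s) drawn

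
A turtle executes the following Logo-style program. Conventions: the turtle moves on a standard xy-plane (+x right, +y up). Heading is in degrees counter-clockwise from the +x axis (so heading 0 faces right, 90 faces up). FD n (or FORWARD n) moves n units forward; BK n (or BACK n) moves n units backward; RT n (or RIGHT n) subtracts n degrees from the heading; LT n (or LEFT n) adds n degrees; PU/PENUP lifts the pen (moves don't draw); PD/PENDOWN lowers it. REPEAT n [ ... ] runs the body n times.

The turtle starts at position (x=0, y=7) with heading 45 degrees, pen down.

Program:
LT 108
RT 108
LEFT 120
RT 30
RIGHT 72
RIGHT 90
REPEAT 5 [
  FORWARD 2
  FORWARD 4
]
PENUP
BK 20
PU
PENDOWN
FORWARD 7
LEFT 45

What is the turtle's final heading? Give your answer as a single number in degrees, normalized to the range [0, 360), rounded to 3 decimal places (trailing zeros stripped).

Answer: 18

Derivation:
Executing turtle program step by step:
Start: pos=(0,7), heading=45, pen down
LT 108: heading 45 -> 153
RT 108: heading 153 -> 45
LT 120: heading 45 -> 165
RT 30: heading 165 -> 135
RT 72: heading 135 -> 63
RT 90: heading 63 -> 333
REPEAT 5 [
  -- iteration 1/5 --
  FD 2: (0,7) -> (1.782,6.092) [heading=333, draw]
  FD 4: (1.782,6.092) -> (5.346,4.276) [heading=333, draw]
  -- iteration 2/5 --
  FD 2: (5.346,4.276) -> (7.128,3.368) [heading=333, draw]
  FD 4: (7.128,3.368) -> (10.692,1.552) [heading=333, draw]
  -- iteration 3/5 --
  FD 2: (10.692,1.552) -> (12.474,0.644) [heading=333, draw]
  FD 4: (12.474,0.644) -> (16.038,-1.172) [heading=333, draw]
  -- iteration 4/5 --
  FD 2: (16.038,-1.172) -> (17.82,-2.08) [heading=333, draw]
  FD 4: (17.82,-2.08) -> (21.384,-3.896) [heading=333, draw]
  -- iteration 5/5 --
  FD 2: (21.384,-3.896) -> (23.166,-4.804) [heading=333, draw]
  FD 4: (23.166,-4.804) -> (26.73,-6.62) [heading=333, draw]
]
PU: pen up
BK 20: (26.73,-6.62) -> (8.91,2.46) [heading=333, move]
PU: pen up
PD: pen down
FD 7: (8.91,2.46) -> (15.147,-0.718) [heading=333, draw]
LT 45: heading 333 -> 18
Final: pos=(15.147,-0.718), heading=18, 11 segment(s) drawn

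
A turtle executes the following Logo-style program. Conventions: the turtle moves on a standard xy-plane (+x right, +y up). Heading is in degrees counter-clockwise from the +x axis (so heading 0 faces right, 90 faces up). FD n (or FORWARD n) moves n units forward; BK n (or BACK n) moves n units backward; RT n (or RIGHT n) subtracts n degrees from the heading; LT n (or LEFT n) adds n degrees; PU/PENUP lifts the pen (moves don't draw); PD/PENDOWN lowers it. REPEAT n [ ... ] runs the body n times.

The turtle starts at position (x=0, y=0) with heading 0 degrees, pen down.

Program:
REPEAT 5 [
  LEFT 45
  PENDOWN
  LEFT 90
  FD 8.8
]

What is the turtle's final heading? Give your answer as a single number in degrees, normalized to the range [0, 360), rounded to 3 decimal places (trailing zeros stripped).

Answer: 315

Derivation:
Executing turtle program step by step:
Start: pos=(0,0), heading=0, pen down
REPEAT 5 [
  -- iteration 1/5 --
  LT 45: heading 0 -> 45
  PD: pen down
  LT 90: heading 45 -> 135
  FD 8.8: (0,0) -> (-6.223,6.223) [heading=135, draw]
  -- iteration 2/5 --
  LT 45: heading 135 -> 180
  PD: pen down
  LT 90: heading 180 -> 270
  FD 8.8: (-6.223,6.223) -> (-6.223,-2.577) [heading=270, draw]
  -- iteration 3/5 --
  LT 45: heading 270 -> 315
  PD: pen down
  LT 90: heading 315 -> 45
  FD 8.8: (-6.223,-2.577) -> (0,3.645) [heading=45, draw]
  -- iteration 4/5 --
  LT 45: heading 45 -> 90
  PD: pen down
  LT 90: heading 90 -> 180
  FD 8.8: (0,3.645) -> (-8.8,3.645) [heading=180, draw]
  -- iteration 5/5 --
  LT 45: heading 180 -> 225
  PD: pen down
  LT 90: heading 225 -> 315
  FD 8.8: (-8.8,3.645) -> (-2.577,-2.577) [heading=315, draw]
]
Final: pos=(-2.577,-2.577), heading=315, 5 segment(s) drawn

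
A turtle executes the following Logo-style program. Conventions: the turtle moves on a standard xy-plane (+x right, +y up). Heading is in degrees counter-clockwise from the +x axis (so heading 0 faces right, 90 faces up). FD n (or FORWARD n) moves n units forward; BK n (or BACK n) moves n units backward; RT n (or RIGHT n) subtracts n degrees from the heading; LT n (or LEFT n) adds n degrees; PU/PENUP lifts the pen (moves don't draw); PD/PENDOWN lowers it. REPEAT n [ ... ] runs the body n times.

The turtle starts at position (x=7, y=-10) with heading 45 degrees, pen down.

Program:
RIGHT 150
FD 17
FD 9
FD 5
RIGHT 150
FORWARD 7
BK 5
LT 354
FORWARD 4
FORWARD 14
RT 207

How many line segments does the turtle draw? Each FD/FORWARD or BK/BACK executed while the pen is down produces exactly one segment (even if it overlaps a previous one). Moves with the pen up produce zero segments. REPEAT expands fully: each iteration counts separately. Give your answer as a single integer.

Answer: 7

Derivation:
Executing turtle program step by step:
Start: pos=(7,-10), heading=45, pen down
RT 150: heading 45 -> 255
FD 17: (7,-10) -> (2.6,-26.421) [heading=255, draw]
FD 9: (2.6,-26.421) -> (0.271,-35.114) [heading=255, draw]
FD 5: (0.271,-35.114) -> (-1.023,-39.944) [heading=255, draw]
RT 150: heading 255 -> 105
FD 7: (-1.023,-39.944) -> (-2.835,-33.182) [heading=105, draw]
BK 5: (-2.835,-33.182) -> (-1.541,-38.012) [heading=105, draw]
LT 354: heading 105 -> 99
FD 4: (-1.541,-38.012) -> (-2.167,-34.061) [heading=99, draw]
FD 14: (-2.167,-34.061) -> (-4.357,-20.233) [heading=99, draw]
RT 207: heading 99 -> 252
Final: pos=(-4.357,-20.233), heading=252, 7 segment(s) drawn
Segments drawn: 7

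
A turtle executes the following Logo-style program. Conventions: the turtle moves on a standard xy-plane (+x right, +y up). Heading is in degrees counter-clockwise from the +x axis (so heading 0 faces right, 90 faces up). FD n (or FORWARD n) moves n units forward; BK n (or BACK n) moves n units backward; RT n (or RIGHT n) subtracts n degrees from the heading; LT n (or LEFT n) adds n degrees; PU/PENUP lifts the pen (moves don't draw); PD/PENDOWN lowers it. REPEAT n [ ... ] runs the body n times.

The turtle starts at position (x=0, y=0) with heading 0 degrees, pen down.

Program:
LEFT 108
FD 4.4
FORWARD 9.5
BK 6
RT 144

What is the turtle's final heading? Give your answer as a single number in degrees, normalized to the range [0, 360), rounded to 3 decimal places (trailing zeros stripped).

Answer: 324

Derivation:
Executing turtle program step by step:
Start: pos=(0,0), heading=0, pen down
LT 108: heading 0 -> 108
FD 4.4: (0,0) -> (-1.36,4.185) [heading=108, draw]
FD 9.5: (-1.36,4.185) -> (-4.295,13.22) [heading=108, draw]
BK 6: (-4.295,13.22) -> (-2.441,7.513) [heading=108, draw]
RT 144: heading 108 -> 324
Final: pos=(-2.441,7.513), heading=324, 3 segment(s) drawn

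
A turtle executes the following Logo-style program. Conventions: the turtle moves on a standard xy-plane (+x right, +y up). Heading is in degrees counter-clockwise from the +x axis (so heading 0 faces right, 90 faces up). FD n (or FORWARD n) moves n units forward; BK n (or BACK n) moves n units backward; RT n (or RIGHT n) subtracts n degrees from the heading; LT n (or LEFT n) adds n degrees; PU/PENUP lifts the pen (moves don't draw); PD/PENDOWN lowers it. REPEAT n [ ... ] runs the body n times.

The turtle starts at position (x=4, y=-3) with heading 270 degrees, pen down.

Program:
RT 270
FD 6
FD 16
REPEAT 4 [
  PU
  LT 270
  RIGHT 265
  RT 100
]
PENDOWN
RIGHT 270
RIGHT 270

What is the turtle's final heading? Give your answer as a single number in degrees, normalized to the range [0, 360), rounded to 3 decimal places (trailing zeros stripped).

Executing turtle program step by step:
Start: pos=(4,-3), heading=270, pen down
RT 270: heading 270 -> 0
FD 6: (4,-3) -> (10,-3) [heading=0, draw]
FD 16: (10,-3) -> (26,-3) [heading=0, draw]
REPEAT 4 [
  -- iteration 1/4 --
  PU: pen up
  LT 270: heading 0 -> 270
  RT 265: heading 270 -> 5
  RT 100: heading 5 -> 265
  -- iteration 2/4 --
  PU: pen up
  LT 270: heading 265 -> 175
  RT 265: heading 175 -> 270
  RT 100: heading 270 -> 170
  -- iteration 3/4 --
  PU: pen up
  LT 270: heading 170 -> 80
  RT 265: heading 80 -> 175
  RT 100: heading 175 -> 75
  -- iteration 4/4 --
  PU: pen up
  LT 270: heading 75 -> 345
  RT 265: heading 345 -> 80
  RT 100: heading 80 -> 340
]
PD: pen down
RT 270: heading 340 -> 70
RT 270: heading 70 -> 160
Final: pos=(26,-3), heading=160, 2 segment(s) drawn

Answer: 160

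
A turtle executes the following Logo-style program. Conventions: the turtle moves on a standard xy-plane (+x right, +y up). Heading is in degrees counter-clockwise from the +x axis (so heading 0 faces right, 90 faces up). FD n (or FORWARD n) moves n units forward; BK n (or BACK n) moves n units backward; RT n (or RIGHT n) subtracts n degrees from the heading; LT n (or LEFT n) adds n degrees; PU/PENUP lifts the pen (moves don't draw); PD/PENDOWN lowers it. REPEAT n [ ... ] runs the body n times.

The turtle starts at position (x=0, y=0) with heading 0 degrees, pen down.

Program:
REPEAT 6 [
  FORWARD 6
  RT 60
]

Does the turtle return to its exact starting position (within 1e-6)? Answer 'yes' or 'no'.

Executing turtle program step by step:
Start: pos=(0,0), heading=0, pen down
REPEAT 6 [
  -- iteration 1/6 --
  FD 6: (0,0) -> (6,0) [heading=0, draw]
  RT 60: heading 0 -> 300
  -- iteration 2/6 --
  FD 6: (6,0) -> (9,-5.196) [heading=300, draw]
  RT 60: heading 300 -> 240
  -- iteration 3/6 --
  FD 6: (9,-5.196) -> (6,-10.392) [heading=240, draw]
  RT 60: heading 240 -> 180
  -- iteration 4/6 --
  FD 6: (6,-10.392) -> (0,-10.392) [heading=180, draw]
  RT 60: heading 180 -> 120
  -- iteration 5/6 --
  FD 6: (0,-10.392) -> (-3,-5.196) [heading=120, draw]
  RT 60: heading 120 -> 60
  -- iteration 6/6 --
  FD 6: (-3,-5.196) -> (0,0) [heading=60, draw]
  RT 60: heading 60 -> 0
]
Final: pos=(0,0), heading=0, 6 segment(s) drawn

Start position: (0, 0)
Final position: (0, 0)
Distance = 0; < 1e-6 -> CLOSED

Answer: yes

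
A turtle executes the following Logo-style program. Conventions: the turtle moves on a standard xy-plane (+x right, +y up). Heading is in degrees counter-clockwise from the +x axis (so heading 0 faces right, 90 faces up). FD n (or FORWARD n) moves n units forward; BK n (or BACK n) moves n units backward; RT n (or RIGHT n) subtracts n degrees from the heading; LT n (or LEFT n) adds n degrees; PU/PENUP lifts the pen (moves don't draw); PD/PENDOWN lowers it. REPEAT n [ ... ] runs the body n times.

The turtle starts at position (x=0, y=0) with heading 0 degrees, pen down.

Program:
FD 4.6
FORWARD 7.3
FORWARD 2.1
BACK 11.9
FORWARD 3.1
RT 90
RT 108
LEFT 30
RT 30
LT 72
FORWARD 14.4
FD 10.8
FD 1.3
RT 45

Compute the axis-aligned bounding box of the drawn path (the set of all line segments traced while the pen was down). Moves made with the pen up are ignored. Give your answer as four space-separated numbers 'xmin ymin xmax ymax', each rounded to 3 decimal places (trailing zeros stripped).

Executing turtle program step by step:
Start: pos=(0,0), heading=0, pen down
FD 4.6: (0,0) -> (4.6,0) [heading=0, draw]
FD 7.3: (4.6,0) -> (11.9,0) [heading=0, draw]
FD 2.1: (11.9,0) -> (14,0) [heading=0, draw]
BK 11.9: (14,0) -> (2.1,0) [heading=0, draw]
FD 3.1: (2.1,0) -> (5.2,0) [heading=0, draw]
RT 90: heading 0 -> 270
RT 108: heading 270 -> 162
LT 30: heading 162 -> 192
RT 30: heading 192 -> 162
LT 72: heading 162 -> 234
FD 14.4: (5.2,0) -> (-3.264,-11.65) [heading=234, draw]
FD 10.8: (-3.264,-11.65) -> (-9.612,-20.387) [heading=234, draw]
FD 1.3: (-9.612,-20.387) -> (-10.376,-21.439) [heading=234, draw]
RT 45: heading 234 -> 189
Final: pos=(-10.376,-21.439), heading=189, 8 segment(s) drawn

Segment endpoints: x in {-10.376, -9.612, -3.264, 0, 2.1, 4.6, 5.2, 11.9, 14}, y in {-21.439, -20.387, -11.65, 0}
xmin=-10.376, ymin=-21.439, xmax=14, ymax=0

Answer: -10.376 -21.439 14 0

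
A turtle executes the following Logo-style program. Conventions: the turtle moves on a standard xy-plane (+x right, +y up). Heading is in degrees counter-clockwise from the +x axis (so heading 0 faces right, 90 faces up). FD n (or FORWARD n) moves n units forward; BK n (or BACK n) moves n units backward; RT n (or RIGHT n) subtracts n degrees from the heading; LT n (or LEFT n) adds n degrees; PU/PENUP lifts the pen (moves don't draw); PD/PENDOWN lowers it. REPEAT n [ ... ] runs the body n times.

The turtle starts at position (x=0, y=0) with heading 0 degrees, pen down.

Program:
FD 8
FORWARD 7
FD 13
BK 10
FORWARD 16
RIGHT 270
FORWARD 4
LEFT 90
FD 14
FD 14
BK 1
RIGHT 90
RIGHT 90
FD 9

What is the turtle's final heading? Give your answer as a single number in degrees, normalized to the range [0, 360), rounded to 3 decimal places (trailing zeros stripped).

Answer: 0

Derivation:
Executing turtle program step by step:
Start: pos=(0,0), heading=0, pen down
FD 8: (0,0) -> (8,0) [heading=0, draw]
FD 7: (8,0) -> (15,0) [heading=0, draw]
FD 13: (15,0) -> (28,0) [heading=0, draw]
BK 10: (28,0) -> (18,0) [heading=0, draw]
FD 16: (18,0) -> (34,0) [heading=0, draw]
RT 270: heading 0 -> 90
FD 4: (34,0) -> (34,4) [heading=90, draw]
LT 90: heading 90 -> 180
FD 14: (34,4) -> (20,4) [heading=180, draw]
FD 14: (20,4) -> (6,4) [heading=180, draw]
BK 1: (6,4) -> (7,4) [heading=180, draw]
RT 90: heading 180 -> 90
RT 90: heading 90 -> 0
FD 9: (7,4) -> (16,4) [heading=0, draw]
Final: pos=(16,4), heading=0, 10 segment(s) drawn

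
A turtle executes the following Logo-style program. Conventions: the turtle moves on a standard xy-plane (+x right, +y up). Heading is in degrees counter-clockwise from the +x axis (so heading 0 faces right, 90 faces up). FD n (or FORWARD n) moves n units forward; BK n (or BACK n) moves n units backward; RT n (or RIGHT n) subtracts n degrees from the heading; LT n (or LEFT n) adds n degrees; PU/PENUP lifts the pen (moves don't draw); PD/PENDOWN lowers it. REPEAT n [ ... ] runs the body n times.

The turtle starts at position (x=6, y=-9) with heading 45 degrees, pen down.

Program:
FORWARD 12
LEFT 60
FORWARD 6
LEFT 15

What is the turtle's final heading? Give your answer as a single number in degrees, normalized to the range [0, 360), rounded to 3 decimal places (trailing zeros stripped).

Executing turtle program step by step:
Start: pos=(6,-9), heading=45, pen down
FD 12: (6,-9) -> (14.485,-0.515) [heading=45, draw]
LT 60: heading 45 -> 105
FD 6: (14.485,-0.515) -> (12.932,5.281) [heading=105, draw]
LT 15: heading 105 -> 120
Final: pos=(12.932,5.281), heading=120, 2 segment(s) drawn

Answer: 120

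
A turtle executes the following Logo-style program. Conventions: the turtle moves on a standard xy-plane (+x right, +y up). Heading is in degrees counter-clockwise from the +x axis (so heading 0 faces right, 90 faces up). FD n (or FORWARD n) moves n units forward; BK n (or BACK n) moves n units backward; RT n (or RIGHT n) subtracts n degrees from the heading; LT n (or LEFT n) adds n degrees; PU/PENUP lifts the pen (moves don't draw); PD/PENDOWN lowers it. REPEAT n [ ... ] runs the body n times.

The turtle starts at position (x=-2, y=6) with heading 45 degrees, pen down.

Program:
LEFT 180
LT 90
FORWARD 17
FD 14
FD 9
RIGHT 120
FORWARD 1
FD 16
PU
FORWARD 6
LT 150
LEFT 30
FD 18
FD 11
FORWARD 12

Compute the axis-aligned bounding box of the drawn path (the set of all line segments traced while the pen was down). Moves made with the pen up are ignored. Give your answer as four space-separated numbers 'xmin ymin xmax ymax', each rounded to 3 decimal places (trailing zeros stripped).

Answer: -2 -26.684 26.284 6

Derivation:
Executing turtle program step by step:
Start: pos=(-2,6), heading=45, pen down
LT 180: heading 45 -> 225
LT 90: heading 225 -> 315
FD 17: (-2,6) -> (10.021,-6.021) [heading=315, draw]
FD 14: (10.021,-6.021) -> (19.92,-15.92) [heading=315, draw]
FD 9: (19.92,-15.92) -> (26.284,-22.284) [heading=315, draw]
RT 120: heading 315 -> 195
FD 1: (26.284,-22.284) -> (25.318,-22.543) [heading=195, draw]
FD 16: (25.318,-22.543) -> (9.864,-26.684) [heading=195, draw]
PU: pen up
FD 6: (9.864,-26.684) -> (4.068,-28.237) [heading=195, move]
LT 150: heading 195 -> 345
LT 30: heading 345 -> 15
FD 18: (4.068,-28.237) -> (21.455,-23.578) [heading=15, move]
FD 11: (21.455,-23.578) -> (32.08,-20.731) [heading=15, move]
FD 12: (32.08,-20.731) -> (43.671,-17.626) [heading=15, move]
Final: pos=(43.671,-17.626), heading=15, 5 segment(s) drawn

Segment endpoints: x in {-2, 9.864, 10.021, 19.92, 25.318, 26.284}, y in {-26.684, -22.543, -22.284, -15.92, -6.021, 6}
xmin=-2, ymin=-26.684, xmax=26.284, ymax=6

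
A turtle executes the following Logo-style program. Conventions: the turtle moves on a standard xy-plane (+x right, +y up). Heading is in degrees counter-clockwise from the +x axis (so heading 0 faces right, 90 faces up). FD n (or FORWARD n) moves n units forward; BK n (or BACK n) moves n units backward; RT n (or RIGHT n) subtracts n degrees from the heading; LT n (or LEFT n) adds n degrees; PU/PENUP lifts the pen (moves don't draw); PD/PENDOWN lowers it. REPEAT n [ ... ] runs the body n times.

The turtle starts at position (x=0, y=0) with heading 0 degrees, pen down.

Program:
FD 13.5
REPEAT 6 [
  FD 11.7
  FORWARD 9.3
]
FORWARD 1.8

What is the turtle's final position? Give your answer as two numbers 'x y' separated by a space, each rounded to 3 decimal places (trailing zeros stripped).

Answer: 141.3 0

Derivation:
Executing turtle program step by step:
Start: pos=(0,0), heading=0, pen down
FD 13.5: (0,0) -> (13.5,0) [heading=0, draw]
REPEAT 6 [
  -- iteration 1/6 --
  FD 11.7: (13.5,0) -> (25.2,0) [heading=0, draw]
  FD 9.3: (25.2,0) -> (34.5,0) [heading=0, draw]
  -- iteration 2/6 --
  FD 11.7: (34.5,0) -> (46.2,0) [heading=0, draw]
  FD 9.3: (46.2,0) -> (55.5,0) [heading=0, draw]
  -- iteration 3/6 --
  FD 11.7: (55.5,0) -> (67.2,0) [heading=0, draw]
  FD 9.3: (67.2,0) -> (76.5,0) [heading=0, draw]
  -- iteration 4/6 --
  FD 11.7: (76.5,0) -> (88.2,0) [heading=0, draw]
  FD 9.3: (88.2,0) -> (97.5,0) [heading=0, draw]
  -- iteration 5/6 --
  FD 11.7: (97.5,0) -> (109.2,0) [heading=0, draw]
  FD 9.3: (109.2,0) -> (118.5,0) [heading=0, draw]
  -- iteration 6/6 --
  FD 11.7: (118.5,0) -> (130.2,0) [heading=0, draw]
  FD 9.3: (130.2,0) -> (139.5,0) [heading=0, draw]
]
FD 1.8: (139.5,0) -> (141.3,0) [heading=0, draw]
Final: pos=(141.3,0), heading=0, 14 segment(s) drawn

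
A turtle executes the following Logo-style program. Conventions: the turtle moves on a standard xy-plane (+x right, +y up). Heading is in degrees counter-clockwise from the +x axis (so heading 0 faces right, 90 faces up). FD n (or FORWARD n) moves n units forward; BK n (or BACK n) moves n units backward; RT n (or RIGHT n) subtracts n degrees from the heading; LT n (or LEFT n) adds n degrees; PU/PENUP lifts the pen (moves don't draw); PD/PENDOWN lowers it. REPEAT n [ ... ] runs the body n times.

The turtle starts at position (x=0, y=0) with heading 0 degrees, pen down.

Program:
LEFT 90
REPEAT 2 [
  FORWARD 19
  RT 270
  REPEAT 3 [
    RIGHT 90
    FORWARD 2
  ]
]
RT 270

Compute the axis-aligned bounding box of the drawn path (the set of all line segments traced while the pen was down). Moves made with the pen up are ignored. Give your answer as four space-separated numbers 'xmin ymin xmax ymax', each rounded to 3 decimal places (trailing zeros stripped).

Executing turtle program step by step:
Start: pos=(0,0), heading=0, pen down
LT 90: heading 0 -> 90
REPEAT 2 [
  -- iteration 1/2 --
  FD 19: (0,0) -> (0,19) [heading=90, draw]
  RT 270: heading 90 -> 180
  REPEAT 3 [
    -- iteration 1/3 --
    RT 90: heading 180 -> 90
    FD 2: (0,19) -> (0,21) [heading=90, draw]
    -- iteration 2/3 --
    RT 90: heading 90 -> 0
    FD 2: (0,21) -> (2,21) [heading=0, draw]
    -- iteration 3/3 --
    RT 90: heading 0 -> 270
    FD 2: (2,21) -> (2,19) [heading=270, draw]
  ]
  -- iteration 2/2 --
  FD 19: (2,19) -> (2,0) [heading=270, draw]
  RT 270: heading 270 -> 0
  REPEAT 3 [
    -- iteration 1/3 --
    RT 90: heading 0 -> 270
    FD 2: (2,0) -> (2,-2) [heading=270, draw]
    -- iteration 2/3 --
    RT 90: heading 270 -> 180
    FD 2: (2,-2) -> (0,-2) [heading=180, draw]
    -- iteration 3/3 --
    RT 90: heading 180 -> 90
    FD 2: (0,-2) -> (0,0) [heading=90, draw]
  ]
]
RT 270: heading 90 -> 180
Final: pos=(0,0), heading=180, 8 segment(s) drawn

Segment endpoints: x in {0, 0, 0, 0, 0, 2, 2, 2, 2}, y in {-2, -2, 0, 0, 19, 21}
xmin=0, ymin=-2, xmax=2, ymax=21

Answer: 0 -2 2 21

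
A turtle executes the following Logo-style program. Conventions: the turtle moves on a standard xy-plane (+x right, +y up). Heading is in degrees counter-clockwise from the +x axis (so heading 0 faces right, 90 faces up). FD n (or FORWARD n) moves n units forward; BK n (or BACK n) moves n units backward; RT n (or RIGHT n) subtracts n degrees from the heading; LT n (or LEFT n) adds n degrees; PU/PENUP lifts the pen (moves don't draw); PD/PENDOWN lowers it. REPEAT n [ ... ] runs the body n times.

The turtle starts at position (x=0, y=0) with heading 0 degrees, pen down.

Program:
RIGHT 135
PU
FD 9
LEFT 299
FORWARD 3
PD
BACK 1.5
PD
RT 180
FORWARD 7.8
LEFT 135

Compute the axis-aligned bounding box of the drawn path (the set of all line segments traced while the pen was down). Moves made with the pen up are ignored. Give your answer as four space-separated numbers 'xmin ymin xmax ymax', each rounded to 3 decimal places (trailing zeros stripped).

Answer: -9.248 -8.1 -0.308 -5.537

Derivation:
Executing turtle program step by step:
Start: pos=(0,0), heading=0, pen down
RT 135: heading 0 -> 225
PU: pen up
FD 9: (0,0) -> (-6.364,-6.364) [heading=225, move]
LT 299: heading 225 -> 164
FD 3: (-6.364,-6.364) -> (-9.248,-5.537) [heading=164, move]
PD: pen down
BK 1.5: (-9.248,-5.537) -> (-7.806,-5.951) [heading=164, draw]
PD: pen down
RT 180: heading 164 -> 344
FD 7.8: (-7.806,-5.951) -> (-0.308,-8.1) [heading=344, draw]
LT 135: heading 344 -> 119
Final: pos=(-0.308,-8.1), heading=119, 2 segment(s) drawn

Segment endpoints: x in {-9.248, -7.806, -0.308}, y in {-8.1, -5.951, -5.537}
xmin=-9.248, ymin=-8.1, xmax=-0.308, ymax=-5.537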